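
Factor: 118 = 2^1*59^1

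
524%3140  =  524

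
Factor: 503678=2^1*7^1 * 35977^1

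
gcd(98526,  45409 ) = 1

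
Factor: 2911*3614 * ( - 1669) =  - 17558470826 = - 2^1*13^1*41^1*71^1*139^1 * 1669^1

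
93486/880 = 46743/440=106.23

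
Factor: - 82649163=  - 3^1*27549721^1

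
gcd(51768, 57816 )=72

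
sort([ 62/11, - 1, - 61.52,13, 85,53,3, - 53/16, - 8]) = [ - 61.52, - 8, - 53/16, - 1,3,62/11,13,53, 85] 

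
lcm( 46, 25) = 1150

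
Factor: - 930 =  - 2^1*3^1*5^1*31^1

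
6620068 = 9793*676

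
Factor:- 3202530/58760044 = -2^(-1) * 3^1*5^1 * 7^( - 1)*106751^1*2098573^( - 1 )  =  - 1601265/29380022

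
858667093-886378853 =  - 27711760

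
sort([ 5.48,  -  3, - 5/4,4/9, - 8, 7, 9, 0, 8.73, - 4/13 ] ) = [ - 8,  -  3, - 5/4,- 4/13, 0,4/9,  5.48, 7,8.73, 9]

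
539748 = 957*564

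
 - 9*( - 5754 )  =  51786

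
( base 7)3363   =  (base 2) 10011000101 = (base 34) 11v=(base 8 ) 2305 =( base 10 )1221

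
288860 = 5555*52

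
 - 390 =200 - 590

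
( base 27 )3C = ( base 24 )3l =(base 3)10110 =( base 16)5d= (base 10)93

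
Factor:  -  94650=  - 2^1*3^1*5^2*631^1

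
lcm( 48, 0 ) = 0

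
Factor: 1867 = 1867^1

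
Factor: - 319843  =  - 227^1 * 1409^1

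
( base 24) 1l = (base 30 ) 1F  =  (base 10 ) 45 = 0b101101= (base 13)36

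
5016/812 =6 + 36/203 =6.18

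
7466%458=138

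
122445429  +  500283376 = 622728805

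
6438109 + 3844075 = 10282184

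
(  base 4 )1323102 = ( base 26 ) BHC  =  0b1111011010010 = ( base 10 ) 7890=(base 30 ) 8n0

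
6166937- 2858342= 3308595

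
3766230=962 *3915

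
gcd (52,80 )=4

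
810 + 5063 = 5873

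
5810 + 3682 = 9492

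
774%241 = 51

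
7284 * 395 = 2877180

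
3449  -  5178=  - 1729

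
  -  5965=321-6286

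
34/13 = 2+ 8/13 =2.62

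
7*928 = 6496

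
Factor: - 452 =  - 2^2*113^1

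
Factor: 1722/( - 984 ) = -7/4= - 2^ ( - 2)*7^1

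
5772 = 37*156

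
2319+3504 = 5823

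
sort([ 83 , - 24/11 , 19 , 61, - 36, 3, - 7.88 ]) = [ -36, - 7.88, - 24/11 , 3 , 19,61 , 83 ]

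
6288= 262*24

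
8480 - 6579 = 1901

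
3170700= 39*81300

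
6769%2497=1775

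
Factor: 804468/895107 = 2^2*7^1*61^1 * 157^1*298369^(  -  1 ) = 268156/298369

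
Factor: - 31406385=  - 3^1  *  5^1* 23^1*91033^1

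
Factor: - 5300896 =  - 2^5* 165653^1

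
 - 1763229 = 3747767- 5510996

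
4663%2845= 1818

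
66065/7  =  9437 + 6/7 = 9437.86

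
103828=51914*2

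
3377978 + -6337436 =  -2959458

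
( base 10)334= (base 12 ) 23A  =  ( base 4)11032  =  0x14E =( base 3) 110101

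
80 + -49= 31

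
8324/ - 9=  - 8324/9 = -  924.89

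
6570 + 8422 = 14992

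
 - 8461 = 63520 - 71981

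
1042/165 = 1042/165 =6.32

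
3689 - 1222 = 2467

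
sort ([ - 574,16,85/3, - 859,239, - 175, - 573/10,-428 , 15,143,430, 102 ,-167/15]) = [ - 859, - 574, - 428, - 175, - 573/10, - 167/15,15,16,85/3,102,143,239, 430 ]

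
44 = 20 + 24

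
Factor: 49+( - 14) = 5^1*7^1 = 35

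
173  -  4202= -4029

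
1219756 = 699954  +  519802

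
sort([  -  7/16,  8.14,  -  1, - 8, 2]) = [ -8, - 1, - 7/16, 2,  8.14]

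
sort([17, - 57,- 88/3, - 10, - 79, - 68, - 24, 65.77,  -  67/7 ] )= [ - 79, - 68, - 57, - 88/3,  -  24, - 10, - 67/7 , 17,65.77 ]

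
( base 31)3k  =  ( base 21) 58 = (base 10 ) 113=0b1110001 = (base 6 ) 305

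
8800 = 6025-  -  2775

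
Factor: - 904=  - 2^3 * 113^1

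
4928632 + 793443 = 5722075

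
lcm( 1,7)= 7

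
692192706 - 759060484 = -66867778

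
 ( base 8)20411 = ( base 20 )112h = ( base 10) 8457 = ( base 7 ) 33441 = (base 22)ha9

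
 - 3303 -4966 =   -  8269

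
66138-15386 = 50752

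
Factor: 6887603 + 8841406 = 15729009 = 3^1 * 5243003^1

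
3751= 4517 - 766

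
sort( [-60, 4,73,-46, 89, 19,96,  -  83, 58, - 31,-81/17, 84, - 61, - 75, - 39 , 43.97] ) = [-83,  -  75,-61,-60,  -  46, - 39,-31, - 81/17, 4 , 19, 43.97, 58,73, 84, 89, 96]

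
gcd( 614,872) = 2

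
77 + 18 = 95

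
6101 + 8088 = 14189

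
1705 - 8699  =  - 6994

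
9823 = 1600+8223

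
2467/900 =2 + 667/900  =  2.74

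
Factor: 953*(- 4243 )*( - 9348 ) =2^2*3^1*19^1 * 41^1*953^1*4243^1 = 37799376492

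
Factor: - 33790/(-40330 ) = 31/37 = 31^1 * 37^(  -  1)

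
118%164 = 118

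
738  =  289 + 449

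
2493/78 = 31 + 25/26 = 31.96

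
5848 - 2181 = 3667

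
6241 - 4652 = 1589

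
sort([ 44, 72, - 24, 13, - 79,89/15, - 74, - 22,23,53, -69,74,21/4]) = [ -79, - 74, - 69 , - 24, - 22, 21/4,89/15,13,23,44,53, 72, 74]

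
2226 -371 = 1855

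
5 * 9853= 49265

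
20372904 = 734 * 27756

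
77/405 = 77/405 = 0.19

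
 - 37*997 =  - 36889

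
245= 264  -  19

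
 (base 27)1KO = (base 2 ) 10100001101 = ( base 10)1293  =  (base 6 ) 5553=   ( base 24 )25L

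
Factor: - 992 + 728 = -264 = -  2^3*3^1 * 11^1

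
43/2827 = 43/2827 = 0.02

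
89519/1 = 89519=89519.00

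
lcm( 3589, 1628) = 157916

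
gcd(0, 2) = 2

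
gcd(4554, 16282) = 2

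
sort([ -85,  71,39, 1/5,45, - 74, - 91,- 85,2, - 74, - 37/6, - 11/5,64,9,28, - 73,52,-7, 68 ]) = [ - 91 , - 85, - 85,-74, - 74, -73, - 7,-37/6, - 11/5,1/5 , 2, 9,28 , 39, 45,52,64,68,71] 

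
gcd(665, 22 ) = 1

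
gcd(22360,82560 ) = 1720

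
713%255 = 203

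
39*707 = 27573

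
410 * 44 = 18040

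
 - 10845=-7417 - 3428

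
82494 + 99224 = 181718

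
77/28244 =77/28244 = 0.00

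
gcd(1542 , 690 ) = 6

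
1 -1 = 0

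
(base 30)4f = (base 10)135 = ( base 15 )90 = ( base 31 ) 4B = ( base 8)207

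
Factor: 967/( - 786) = - 2^( - 1)*3^( - 1)*131^( - 1)*967^1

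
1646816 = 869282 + 777534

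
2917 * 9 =26253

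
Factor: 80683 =80683^1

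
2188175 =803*2725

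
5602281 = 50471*111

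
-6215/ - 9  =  690 + 5/9 = 690.56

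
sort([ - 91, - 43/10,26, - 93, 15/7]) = [ - 93,  -  91, - 43/10, 15/7,26]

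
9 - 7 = 2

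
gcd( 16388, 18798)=482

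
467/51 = 467/51= 9.16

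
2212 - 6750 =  - 4538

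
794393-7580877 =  - 6786484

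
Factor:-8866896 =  - 2^4*3^1*184727^1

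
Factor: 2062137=3^1 * 7^1*11^1*79^1 * 113^1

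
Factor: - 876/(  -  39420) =3^ ( - 2)*5^ ( - 1) = 1/45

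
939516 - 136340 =803176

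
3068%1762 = 1306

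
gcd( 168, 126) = 42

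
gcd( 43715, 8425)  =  5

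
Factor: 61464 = 2^3*3^1*13^1*197^1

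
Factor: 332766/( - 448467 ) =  - 110922/149489 = - 2^1*3^1*7^1*19^1*139^1*149489^(-1) 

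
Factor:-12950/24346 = -25/47 = - 5^2*47^ (  -  1 ) 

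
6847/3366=2 + 115/3366 = 2.03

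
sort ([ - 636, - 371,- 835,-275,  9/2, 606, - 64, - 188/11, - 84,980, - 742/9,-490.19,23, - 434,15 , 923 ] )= [-835,-636, -490.19, - 434,-371,  -  275,-84, - 742/9, -64,-188/11 , 9/2,15, 23, 606,923, 980 ]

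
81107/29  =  2796 + 23/29= 2796.79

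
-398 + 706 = 308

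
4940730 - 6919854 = -1979124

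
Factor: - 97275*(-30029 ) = 3^1*5^2*1297^1*30029^1 = 2921070975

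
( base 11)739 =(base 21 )207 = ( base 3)1012221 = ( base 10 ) 889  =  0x379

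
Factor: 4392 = 2^3*3^2*61^1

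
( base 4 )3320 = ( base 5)1443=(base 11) 206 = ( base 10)248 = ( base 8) 370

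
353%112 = 17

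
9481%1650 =1231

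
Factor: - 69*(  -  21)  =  1449 = 3^2*7^1* 23^1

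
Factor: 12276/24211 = 36/71 = 2^2 * 3^2 *71^(-1) 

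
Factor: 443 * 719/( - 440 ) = -2^( - 3 ) * 5^ (-1 ) * 11^( -1)*443^1*719^1 = -  318517/440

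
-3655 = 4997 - 8652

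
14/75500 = 7/37750 = 0.00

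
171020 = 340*503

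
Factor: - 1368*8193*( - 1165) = 2^3*3^3*5^1*19^1*233^1*2731^1 = 13057347960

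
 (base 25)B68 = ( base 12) 40A1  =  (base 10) 7033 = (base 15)213D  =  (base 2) 1101101111001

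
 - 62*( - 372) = 23064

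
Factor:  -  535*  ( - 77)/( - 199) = -41195/199 = -5^1* 7^1*11^1*107^1*199^(-1) 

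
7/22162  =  1/3166 = 0.00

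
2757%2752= 5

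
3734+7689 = 11423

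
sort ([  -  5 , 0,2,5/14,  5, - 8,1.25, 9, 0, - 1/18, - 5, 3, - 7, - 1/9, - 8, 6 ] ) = [ - 8, -8, - 7,- 5,  -  5,-1/9,-1/18 , 0,0,5/14,1.25,2,  3,5,6,9]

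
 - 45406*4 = - 181624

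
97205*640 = 62211200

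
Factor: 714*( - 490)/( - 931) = 7140/19 = 2^2*3^1*5^1*7^1 * 17^1*19^( - 1)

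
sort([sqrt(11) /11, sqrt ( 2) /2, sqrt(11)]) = [sqrt( 11) /11,  sqrt(2 )/2, sqrt( 11 )]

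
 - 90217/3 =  - 30073  +  2/3 = - 30072.33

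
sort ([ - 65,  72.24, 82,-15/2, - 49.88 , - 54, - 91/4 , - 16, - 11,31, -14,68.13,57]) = [ - 65, - 54, - 49.88, - 91/4, - 16,- 14, - 11,  -  15/2,31,57,68.13, 72.24,82]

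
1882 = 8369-6487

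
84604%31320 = 21964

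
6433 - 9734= - 3301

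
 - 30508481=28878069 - 59386550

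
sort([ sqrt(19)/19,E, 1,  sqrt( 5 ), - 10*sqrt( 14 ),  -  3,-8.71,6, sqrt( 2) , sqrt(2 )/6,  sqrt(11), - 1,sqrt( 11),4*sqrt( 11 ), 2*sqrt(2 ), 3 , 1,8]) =[ - 10 * sqrt ( 14), - 8.71, - 3,  -  1  ,  sqrt( 19 ) /19,sqrt ( 2 ) /6, 1, 1, sqrt(2), sqrt(5 ), E,2* sqrt(2),3,sqrt( 11),sqrt (11), 6, 8, 4*sqrt( 11 ) ] 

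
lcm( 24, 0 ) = 0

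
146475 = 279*525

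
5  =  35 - 30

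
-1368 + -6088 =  - 7456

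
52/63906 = 26/31953  =  0.00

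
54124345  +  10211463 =64335808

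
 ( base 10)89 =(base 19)4D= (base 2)1011001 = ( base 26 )3b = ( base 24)3h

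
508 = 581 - 73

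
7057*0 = 0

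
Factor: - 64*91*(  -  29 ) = 2^6*7^1*13^1*29^1  =  168896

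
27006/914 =13503/457= 29.55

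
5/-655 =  - 1/131= - 0.01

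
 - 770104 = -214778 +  - 555326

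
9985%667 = 647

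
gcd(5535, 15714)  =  27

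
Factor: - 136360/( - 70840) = 11^( - 1 )*23^( - 1 )*487^1 = 487/253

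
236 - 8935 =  - 8699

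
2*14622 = 29244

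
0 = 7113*0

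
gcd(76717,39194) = 1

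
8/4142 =4/2071  =  0.00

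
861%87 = 78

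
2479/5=495 + 4/5=   495.80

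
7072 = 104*68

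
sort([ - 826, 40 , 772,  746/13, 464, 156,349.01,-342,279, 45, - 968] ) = [ - 968, - 826, - 342,40, 45, 746/13,156,  279, 349.01, 464,772 ]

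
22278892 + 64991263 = 87270155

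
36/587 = 36/587 =0.06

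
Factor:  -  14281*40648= -580494088 = - 2^3*5081^1*14281^1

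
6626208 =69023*96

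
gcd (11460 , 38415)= 15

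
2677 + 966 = 3643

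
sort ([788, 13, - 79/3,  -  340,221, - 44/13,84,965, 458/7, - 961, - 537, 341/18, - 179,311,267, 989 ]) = [-961, - 537, - 340 , - 179, - 79/3, - 44/13, 13, 341/18, 458/7,84,221, 267, 311, 788,965 , 989]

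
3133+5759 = 8892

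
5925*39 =231075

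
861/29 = 29 + 20/29 = 29.69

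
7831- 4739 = 3092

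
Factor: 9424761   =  3^1*541^1* 5807^1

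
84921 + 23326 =108247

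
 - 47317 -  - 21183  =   - 26134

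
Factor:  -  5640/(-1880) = 3 = 3^1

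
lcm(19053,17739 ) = 514431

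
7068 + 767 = 7835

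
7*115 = 805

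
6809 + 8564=15373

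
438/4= 219/2 = 109.50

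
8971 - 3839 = 5132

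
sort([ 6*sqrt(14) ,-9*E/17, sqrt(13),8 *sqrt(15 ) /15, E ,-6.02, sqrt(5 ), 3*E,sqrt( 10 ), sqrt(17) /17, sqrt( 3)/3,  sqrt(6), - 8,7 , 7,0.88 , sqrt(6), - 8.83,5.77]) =[ - 8.83,-8,- 6.02, - 9*E/17,sqrt(17 ) /17,sqrt(3)/3,  0.88,8*sqrt( 15)/15,  sqrt (5)  ,  sqrt (6 ),sqrt (6 ), E,sqrt(10),  sqrt(13 ), 5.77,7, 7,3 *E,6*sqrt( 14)]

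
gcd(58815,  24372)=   9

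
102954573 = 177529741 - 74575168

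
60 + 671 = 731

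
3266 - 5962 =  - 2696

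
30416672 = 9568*3179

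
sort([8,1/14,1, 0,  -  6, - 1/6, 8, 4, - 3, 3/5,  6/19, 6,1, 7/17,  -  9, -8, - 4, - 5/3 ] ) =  [- 9,  -  8 ,-6, - 4,  -  3,  -  5/3, - 1/6, 0, 1/14,6/19, 7/17, 3/5,1, 1,4, 6, 8, 8]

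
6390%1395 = 810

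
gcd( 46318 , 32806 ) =2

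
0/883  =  0 = 0.00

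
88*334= 29392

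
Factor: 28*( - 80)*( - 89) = 2^6*5^1*7^1*89^1 = 199360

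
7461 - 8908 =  - 1447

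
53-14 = 39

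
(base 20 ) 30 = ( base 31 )1T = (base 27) 26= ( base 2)111100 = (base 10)60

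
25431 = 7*3633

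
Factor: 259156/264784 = 2^( - 2)*13^(  -  1)*19^( - 1)*967^1 = 967/988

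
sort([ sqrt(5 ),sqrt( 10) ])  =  [sqrt( 5 ),sqrt(10 ) ] 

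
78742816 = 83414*944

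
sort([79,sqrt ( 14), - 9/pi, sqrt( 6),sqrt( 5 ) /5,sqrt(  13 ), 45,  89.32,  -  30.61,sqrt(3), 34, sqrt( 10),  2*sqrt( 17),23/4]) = [ - 30.61, - 9/pi,  sqrt (5)/5, sqrt( 3), sqrt( 6),sqrt( 10),  sqrt(13), sqrt(14), 23/4, 2*sqrt( 17),34,45,79,89.32 ] 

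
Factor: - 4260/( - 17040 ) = 2^( - 2) = 1/4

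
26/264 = 13/132= 0.10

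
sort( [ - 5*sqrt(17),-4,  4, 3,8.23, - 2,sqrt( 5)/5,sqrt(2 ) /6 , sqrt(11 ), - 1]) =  [ - 5*sqrt(17) ,-4, - 2,  -  1,sqrt(2 ) /6,sqrt(5)/5, 3 , sqrt (11),4 , 8.23]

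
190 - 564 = - 374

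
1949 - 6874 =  - 4925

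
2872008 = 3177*904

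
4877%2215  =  447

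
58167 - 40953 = 17214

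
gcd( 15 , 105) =15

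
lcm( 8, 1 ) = 8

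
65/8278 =65/8278 = 0.01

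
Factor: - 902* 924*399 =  - 332545752 =- 2^3*3^2*7^2*11^2*19^1*41^1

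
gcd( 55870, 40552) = 74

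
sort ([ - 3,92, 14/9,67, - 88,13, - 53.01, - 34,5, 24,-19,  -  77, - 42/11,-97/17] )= [ - 88, - 77, - 53.01, - 34, - 19, - 97/17, - 42/11,  -  3, 14/9,5,  13,24,67,92]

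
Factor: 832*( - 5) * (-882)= 2^7*3^2* 5^1*7^2 * 13^1 = 3669120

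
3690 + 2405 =6095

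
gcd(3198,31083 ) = 39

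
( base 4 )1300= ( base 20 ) 5c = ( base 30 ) 3m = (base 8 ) 160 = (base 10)112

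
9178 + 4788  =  13966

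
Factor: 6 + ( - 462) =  - 2^3*3^1* 19^1 = - 456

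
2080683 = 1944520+136163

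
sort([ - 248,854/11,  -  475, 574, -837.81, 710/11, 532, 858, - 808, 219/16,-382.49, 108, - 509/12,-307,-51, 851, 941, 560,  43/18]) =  [-837.81, - 808, - 475,-382.49, - 307, - 248, - 51, - 509/12,43/18,219/16,  710/11, 854/11, 108 , 532, 560, 574 , 851,858,941]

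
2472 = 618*4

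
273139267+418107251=691246518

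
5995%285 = 10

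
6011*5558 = 33409138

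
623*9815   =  6114745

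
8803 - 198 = 8605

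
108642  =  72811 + 35831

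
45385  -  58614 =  - 13229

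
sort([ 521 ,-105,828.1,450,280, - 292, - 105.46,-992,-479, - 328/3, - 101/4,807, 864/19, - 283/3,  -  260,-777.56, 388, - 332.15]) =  [ - 992, - 777.56,-479, - 332.15, - 292, - 260, - 328/3,  -  105.46 ,  -  105,-283/3, - 101/4,864/19,280, 388 , 450,  521,807,828.1]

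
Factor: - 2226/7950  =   - 7/25 = - 5^( -2 )*7^1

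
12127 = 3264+8863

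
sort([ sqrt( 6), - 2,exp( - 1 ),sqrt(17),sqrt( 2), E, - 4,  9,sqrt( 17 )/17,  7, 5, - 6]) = [  -  6, - 4, - 2,sqrt( 17 )/17, exp( - 1 ),sqrt( 2 ) , sqrt( 6 ),E,sqrt(17 ), 5,7,9] 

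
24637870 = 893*27590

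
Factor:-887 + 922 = 35=5^1*7^1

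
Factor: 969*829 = 803301  =  3^1 *17^1 * 19^1*829^1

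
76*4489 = 341164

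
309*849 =262341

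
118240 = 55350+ 62890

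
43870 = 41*1070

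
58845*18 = 1059210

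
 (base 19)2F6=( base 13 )5cc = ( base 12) 705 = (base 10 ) 1013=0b1111110101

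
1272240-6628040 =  - 5355800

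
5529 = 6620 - 1091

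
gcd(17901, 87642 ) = 81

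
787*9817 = 7725979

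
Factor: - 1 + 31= 30 = 2^1*3^1*5^1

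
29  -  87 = -58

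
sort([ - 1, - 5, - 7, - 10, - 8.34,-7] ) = [ - 10, - 8.34, - 7, - 7  , - 5, - 1] 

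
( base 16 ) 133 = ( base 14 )17d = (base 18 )H1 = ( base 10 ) 307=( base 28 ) ar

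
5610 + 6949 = 12559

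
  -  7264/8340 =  -1816/2085 = - 0.87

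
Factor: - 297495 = -3^2*5^1*11^1*601^1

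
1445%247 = 210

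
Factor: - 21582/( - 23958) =109/121 = 11^( - 2 )*109^1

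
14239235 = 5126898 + 9112337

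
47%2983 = 47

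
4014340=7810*514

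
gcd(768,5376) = 768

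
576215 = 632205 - 55990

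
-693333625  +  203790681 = - 489542944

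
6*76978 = 461868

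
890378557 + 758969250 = 1649347807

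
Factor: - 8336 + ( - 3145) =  - 3^1*43^1*89^1 = - 11481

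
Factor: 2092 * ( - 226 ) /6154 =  - 236396/3077 = - 2^2*17^( - 1 )*113^1*181^( - 1 ) * 523^1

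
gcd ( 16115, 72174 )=1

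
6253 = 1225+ 5028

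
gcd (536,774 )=2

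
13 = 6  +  7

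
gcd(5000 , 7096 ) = 8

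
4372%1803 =766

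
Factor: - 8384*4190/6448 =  - 2^3  *  5^1* 13^( - 1 )*31^( - 1) * 131^1*419^1 = - 2195560/403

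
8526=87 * 98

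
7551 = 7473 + 78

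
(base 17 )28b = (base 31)NC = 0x2d5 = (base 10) 725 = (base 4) 23111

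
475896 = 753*632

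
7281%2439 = 2403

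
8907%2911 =174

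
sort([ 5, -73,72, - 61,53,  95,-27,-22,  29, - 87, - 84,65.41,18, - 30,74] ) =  [ - 87, - 84,-73, - 61,-30, - 27, - 22, 5, 18,29, 53, 65.41,72,74,95]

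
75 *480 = 36000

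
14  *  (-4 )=-56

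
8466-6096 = 2370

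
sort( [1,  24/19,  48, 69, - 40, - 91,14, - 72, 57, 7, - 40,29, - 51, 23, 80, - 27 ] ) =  [ - 91,-72, - 51, - 40, -40, - 27,1,24/19,7,14,23,29,48 , 57,69, 80]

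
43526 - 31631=11895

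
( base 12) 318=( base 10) 452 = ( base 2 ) 111000100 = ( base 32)e4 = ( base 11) 381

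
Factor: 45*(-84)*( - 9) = 34020 =2^2*3^5*5^1*7^1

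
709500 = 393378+316122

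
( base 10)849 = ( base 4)31101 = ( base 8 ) 1521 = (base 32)QH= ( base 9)1143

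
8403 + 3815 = 12218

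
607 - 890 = -283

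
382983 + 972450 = 1355433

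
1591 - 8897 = - 7306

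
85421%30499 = 24423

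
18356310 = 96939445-78583135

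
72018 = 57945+14073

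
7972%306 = 16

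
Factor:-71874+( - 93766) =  - 165640 = - 2^3*5^1*41^1*101^1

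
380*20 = 7600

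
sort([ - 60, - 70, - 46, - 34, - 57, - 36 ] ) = [ - 70,-60, - 57, - 46,-36 ,- 34]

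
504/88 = 63/11 = 5.73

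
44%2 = 0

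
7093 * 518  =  3674174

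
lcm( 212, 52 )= 2756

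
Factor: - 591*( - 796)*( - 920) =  - 432801120 =- 2^5*3^1* 5^1*23^1* 197^1 * 199^1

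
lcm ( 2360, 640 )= 37760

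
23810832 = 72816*327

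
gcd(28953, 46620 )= 9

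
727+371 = 1098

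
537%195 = 147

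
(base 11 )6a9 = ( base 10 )845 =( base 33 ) pk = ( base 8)1515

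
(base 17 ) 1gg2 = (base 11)740a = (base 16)2653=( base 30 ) ar1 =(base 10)9811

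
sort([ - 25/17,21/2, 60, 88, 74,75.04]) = [ - 25/17, 21/2, 60,  74,75.04,88]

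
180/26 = 90/13 = 6.92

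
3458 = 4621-1163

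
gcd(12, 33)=3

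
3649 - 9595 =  - 5946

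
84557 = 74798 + 9759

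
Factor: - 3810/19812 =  - 2^( - 1 )*5^1*13^(-1 )= - 5/26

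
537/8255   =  537/8255 = 0.07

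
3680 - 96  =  3584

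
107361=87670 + 19691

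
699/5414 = 699/5414 = 0.13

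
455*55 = 25025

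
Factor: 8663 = 8663^1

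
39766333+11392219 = 51158552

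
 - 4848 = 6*( - 808) 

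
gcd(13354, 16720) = 22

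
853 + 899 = 1752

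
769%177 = 61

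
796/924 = 199/231 = 0.86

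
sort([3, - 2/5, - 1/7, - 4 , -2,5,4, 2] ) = [ - 4, - 2, - 2/5, - 1/7,2, 3,4 , 5] 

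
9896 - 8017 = 1879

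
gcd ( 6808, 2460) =4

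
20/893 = 20/893 = 0.02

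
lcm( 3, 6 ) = 6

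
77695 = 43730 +33965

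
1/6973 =1/6973 = 0.00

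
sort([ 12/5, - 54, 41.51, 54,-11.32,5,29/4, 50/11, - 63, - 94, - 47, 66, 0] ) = [ - 94, - 63, - 54,-47,-11.32,0,  12/5,50/11,5,29/4 , 41.51, 54, 66] 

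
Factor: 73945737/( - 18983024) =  - 2^( - 4)*3^3*29^1 * 94439^1*1186439^ (-1) 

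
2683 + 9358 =12041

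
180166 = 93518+86648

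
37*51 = 1887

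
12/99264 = 1/8272=0.00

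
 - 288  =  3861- 4149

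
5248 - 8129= - 2881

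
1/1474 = 1/1474 = 0.00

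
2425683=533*4551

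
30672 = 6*5112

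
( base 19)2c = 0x32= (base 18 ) 2e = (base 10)50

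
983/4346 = 983/4346   =  0.23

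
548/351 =548/351 = 1.56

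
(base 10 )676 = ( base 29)N9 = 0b1010100100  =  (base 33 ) KG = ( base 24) 144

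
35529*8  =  284232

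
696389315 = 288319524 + 408069791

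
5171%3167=2004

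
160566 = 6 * 26761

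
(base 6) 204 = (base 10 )76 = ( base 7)136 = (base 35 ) 26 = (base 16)4c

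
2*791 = 1582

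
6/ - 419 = -6/419 = -0.01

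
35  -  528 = - 493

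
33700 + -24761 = 8939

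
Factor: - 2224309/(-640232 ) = 2^( - 3 )*181^1*191^ ( - 1 )*419^(- 1)*12289^1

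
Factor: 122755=5^1 * 24551^1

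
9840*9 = 88560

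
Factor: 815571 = 3^2*90619^1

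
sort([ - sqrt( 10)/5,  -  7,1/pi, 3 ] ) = [ - 7,-sqrt( 10)/5, 1/pi,3 ] 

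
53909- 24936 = 28973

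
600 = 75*8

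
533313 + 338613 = 871926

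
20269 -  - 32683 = 52952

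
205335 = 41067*5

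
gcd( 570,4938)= 6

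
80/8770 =8/877 = 0.01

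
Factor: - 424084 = - 2^2 * 97^1 * 1093^1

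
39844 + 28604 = 68448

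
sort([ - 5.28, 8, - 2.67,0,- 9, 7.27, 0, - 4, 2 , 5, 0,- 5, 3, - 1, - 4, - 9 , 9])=[-9, - 9, - 5.28, - 5, - 4, - 4, - 2.67, - 1, 0,  0, 0,2,3, 5,7.27,8,9 ] 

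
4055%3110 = 945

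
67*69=4623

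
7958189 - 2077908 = 5880281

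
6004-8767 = - 2763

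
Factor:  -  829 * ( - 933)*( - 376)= - 2^3  *  3^1*47^1*311^1*829^1 =-  290819832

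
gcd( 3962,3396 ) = 566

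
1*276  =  276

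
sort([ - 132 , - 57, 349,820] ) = [ - 132, - 57,349,820 ] 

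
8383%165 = 133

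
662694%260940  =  140814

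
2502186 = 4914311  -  2412125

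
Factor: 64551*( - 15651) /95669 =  - 1010287701/95669= - 3^3*7^( -1) * 37^1*47^1*79^( - 1 )*173^( - 1 )*21517^1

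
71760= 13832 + 57928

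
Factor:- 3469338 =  - 2^1*3^3*41^1*1567^1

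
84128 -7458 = 76670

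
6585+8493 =15078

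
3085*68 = 209780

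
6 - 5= 1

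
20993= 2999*7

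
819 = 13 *63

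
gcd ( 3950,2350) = 50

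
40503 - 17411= 23092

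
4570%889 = 125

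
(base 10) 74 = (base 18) 42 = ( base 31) 2C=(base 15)4e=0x4A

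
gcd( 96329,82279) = 1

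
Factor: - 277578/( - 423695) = 2^1*3^2*5^( - 1 )*7^1*101^( - 1)*839^ ( - 1)*2203^1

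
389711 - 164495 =225216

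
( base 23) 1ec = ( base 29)10M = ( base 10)863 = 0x35f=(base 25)19D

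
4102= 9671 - 5569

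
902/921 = 902/921 = 0.98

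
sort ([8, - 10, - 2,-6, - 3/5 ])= [-10, - 6, - 2 ,  -  3/5, 8 ]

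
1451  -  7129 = - 5678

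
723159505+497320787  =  1220480292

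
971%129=68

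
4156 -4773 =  - 617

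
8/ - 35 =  - 8/35 = - 0.23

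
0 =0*895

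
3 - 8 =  - 5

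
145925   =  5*29185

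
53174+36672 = 89846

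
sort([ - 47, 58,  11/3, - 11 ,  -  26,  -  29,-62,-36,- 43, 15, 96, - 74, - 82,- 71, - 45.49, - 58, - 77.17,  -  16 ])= [  -  82, - 77.17,  -  74, - 71, - 62, - 58, - 47, - 45.49,  -  43, - 36,  -  29, - 26,-16, - 11, 11/3, 15, 58, 96]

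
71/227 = 71/227 = 0.31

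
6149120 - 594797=5554323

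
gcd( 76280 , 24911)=1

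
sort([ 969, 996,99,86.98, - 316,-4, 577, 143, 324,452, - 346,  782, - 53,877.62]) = [ - 346,  -  316 ,-53, - 4,86.98, 99,143, 324, 452,  577 , 782, 877.62, 969,996]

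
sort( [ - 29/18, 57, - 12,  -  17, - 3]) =[-17 , - 12, - 3,- 29/18,57]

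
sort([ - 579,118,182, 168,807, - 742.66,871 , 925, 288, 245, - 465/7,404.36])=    [- 742.66, - 579,-465/7, 118,168, 182, 245,288 , 404.36, 807,871, 925]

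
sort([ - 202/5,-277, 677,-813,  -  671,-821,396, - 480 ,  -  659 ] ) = [ - 821, - 813, - 671 , - 659,-480,-277,  -  202/5,  396, 677 ] 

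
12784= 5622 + 7162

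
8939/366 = 8939/366=24.42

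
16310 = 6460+9850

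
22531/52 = 22531/52 = 433.29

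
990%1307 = 990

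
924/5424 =77/452 = 0.17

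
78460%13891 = 9005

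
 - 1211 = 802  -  2013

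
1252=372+880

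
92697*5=463485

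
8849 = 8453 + 396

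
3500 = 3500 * 1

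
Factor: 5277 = 3^1*1759^1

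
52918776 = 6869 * 7704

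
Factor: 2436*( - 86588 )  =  -210928368 =- 2^4*3^1*7^1 * 29^1*21647^1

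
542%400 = 142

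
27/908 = 27/908 =0.03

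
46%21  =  4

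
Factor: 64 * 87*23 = 2^6*3^1*23^1*29^1=128064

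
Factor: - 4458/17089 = -2^1 * 3^1 * 23^( - 1) =- 6/23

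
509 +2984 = 3493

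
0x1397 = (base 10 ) 5015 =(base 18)F8B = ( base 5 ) 130030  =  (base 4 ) 1032113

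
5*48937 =244685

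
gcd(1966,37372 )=2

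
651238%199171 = 53725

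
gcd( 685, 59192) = 1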